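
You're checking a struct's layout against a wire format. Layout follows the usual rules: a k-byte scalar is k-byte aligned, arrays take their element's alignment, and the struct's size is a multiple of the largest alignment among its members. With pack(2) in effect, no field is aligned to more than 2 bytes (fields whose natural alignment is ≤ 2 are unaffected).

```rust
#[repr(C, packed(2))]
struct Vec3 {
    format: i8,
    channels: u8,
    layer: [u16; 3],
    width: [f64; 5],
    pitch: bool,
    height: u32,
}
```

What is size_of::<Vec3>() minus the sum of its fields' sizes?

1

0..1  format  (1B, 1-aligned)
1..2  channels  (1B, 1-aligned)
2..8  layer  (6B, 2-aligned)
8..48  width  (40B, 2-aligned)
48..49  pitch  (1B, 1-aligned)
49..50  -- padding (1B)
50..54  height  (4B, 2-aligned)
sizeof = 54, alignof = 2
data bytes 53, size 54 → padding 1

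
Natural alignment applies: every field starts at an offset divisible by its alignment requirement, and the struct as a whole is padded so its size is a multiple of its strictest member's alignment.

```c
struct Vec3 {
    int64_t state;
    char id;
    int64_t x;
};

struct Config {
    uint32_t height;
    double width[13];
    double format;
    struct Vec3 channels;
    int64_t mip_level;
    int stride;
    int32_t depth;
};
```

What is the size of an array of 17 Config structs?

Vec3: @0: state [8B, align 8] → 8; @8: id [1B, align 1] → 9; +7 pad (align 8); @16: x [8B, align 8] → 24; size 24, align 8
@0: height [4B, align 4] → 4
+4 pad (align 8)
@8: width [104B, align 8] → 112
@112: format [8B, align 8] → 120
@120: channels [24B, align 8] → 144
@144: mip_level [8B, align 8] → 152
@152: stride [4B, align 4] → 156
@156: depth [4B, align 4] → 160
size 160, align 8
array of 17: 17 × 160 = 2720

2720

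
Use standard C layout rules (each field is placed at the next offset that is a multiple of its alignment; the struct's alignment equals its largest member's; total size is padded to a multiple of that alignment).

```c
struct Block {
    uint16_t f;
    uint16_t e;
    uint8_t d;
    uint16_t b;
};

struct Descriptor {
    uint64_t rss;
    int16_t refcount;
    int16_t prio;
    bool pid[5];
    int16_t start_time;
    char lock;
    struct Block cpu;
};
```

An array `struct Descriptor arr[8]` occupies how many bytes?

256

Block: 0..2  f  (2B, 2-aligned); 2..4  e  (2B, 2-aligned); 4..5  d  (1B, 1-aligned); 5..6  -- padding (1B); 6..8  b  (2B, 2-aligned); sizeof = 8, alignof = 2
0..8  rss  (8B, 8-aligned)
8..10  refcount  (2B, 2-aligned)
10..12  prio  (2B, 2-aligned)
12..17  pid  (5B, 1-aligned)
17..18  -- padding (1B)
18..20  start_time  (2B, 2-aligned)
20..21  lock  (1B, 1-aligned)
21..22  -- padding (1B)
22..30  cpu  (8B, 2-aligned)
30..32  -- tail padding (2B)
sizeof = 32, alignof = 8
array of 8: 8 × 32 = 256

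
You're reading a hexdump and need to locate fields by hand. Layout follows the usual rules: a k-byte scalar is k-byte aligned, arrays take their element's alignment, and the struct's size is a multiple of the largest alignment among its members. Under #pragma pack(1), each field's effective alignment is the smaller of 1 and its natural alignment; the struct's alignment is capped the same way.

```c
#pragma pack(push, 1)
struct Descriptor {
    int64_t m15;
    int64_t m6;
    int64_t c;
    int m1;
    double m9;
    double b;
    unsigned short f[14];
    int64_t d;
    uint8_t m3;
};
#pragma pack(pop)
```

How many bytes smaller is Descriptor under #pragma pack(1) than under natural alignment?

natural layout:
  @0: m15 [8B, align 8] → 8
  @8: m6 [8B, align 8] → 16
  @16: c [8B, align 8] → 24
  @24: m1 [4B, align 4] → 28
  +4 pad (align 8)
  @32: m9 [8B, align 8] → 40
  @40: b [8B, align 8] → 48
  @48: f [28B, align 2] → 76
  +4 pad (align 8)
  @80: d [8B, align 8] → 88
  @88: m3 [1B, align 1] → 89
  +7 tail pad (align 8)
  size 96, align 8
packed(1) layout:
  @0: m15 [8B, align 1] → 8
  @8: m6 [8B, align 1] → 16
  @16: c [8B, align 1] → 24
  @24: m1 [4B, align 1] → 28
  @28: m9 [8B, align 1] → 36
  @36: b [8B, align 1] → 44
  @44: f [28B, align 1] → 72
  @72: d [8B, align 1] → 80
  @80: m3 [1B, align 1] → 81
  size 81, align 1
96 − 81 = 15

15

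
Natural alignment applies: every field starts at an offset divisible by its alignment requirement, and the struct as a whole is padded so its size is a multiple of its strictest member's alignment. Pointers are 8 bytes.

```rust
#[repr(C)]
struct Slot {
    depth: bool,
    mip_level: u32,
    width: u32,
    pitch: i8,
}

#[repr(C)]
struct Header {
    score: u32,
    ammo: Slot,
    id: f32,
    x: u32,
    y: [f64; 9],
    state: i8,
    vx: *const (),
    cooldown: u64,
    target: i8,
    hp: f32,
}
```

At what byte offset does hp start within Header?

Slot: 0..1  depth  (1B, 1-aligned); 1..4  -- padding (3B); 4..8  mip_level  (4B, 4-aligned); 8..12  width  (4B, 4-aligned); 12..13  pitch  (1B, 1-aligned); 13..16  -- tail padding (3B); sizeof = 16, alignof = 4
0..4  score  (4B, 4-aligned)
4..20  ammo  (16B, 4-aligned)
20..24  id  (4B, 4-aligned)
24..28  x  (4B, 4-aligned)
28..32  -- padding (4B)
32..104  y  (72B, 8-aligned)
104..105  state  (1B, 1-aligned)
105..112  -- padding (7B)
112..120  vx  (8B, 8-aligned)
120..128  cooldown  (8B, 8-aligned)
128..129  target  (1B, 1-aligned)
129..132  -- padding (3B)
132..136  hp  (4B, 4-aligned)

132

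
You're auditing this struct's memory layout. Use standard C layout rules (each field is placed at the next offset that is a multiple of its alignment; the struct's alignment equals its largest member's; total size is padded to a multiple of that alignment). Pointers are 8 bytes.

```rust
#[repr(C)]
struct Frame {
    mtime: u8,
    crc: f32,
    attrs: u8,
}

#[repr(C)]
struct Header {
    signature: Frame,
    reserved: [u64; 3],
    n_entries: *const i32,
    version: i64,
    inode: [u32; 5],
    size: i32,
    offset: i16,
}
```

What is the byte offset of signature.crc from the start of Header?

Frame: 0..1  mtime  (1B, 1-aligned); 1..4  -- padding (3B); 4..8  crc  (4B, 4-aligned); 8..9  attrs  (1B, 1-aligned); 9..12  -- tail padding (3B); sizeof = 12, alignof = 4
0..12  signature  (12B, 4-aligned)
within Frame: crc at 4
0 + 4 = 4

4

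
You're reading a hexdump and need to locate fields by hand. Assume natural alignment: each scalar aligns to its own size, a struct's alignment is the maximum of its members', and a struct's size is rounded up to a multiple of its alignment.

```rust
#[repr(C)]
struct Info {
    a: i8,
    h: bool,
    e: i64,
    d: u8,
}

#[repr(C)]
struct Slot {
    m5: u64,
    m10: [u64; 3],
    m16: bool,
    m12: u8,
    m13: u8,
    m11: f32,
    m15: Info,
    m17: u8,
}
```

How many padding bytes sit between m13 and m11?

1

Info: a at 0 (size 1, align 1) → ends 1; h at 1 (size 1, align 1) → ends 2; pad 6 to align 8 for e; e at 8 (size 8, align 8) → ends 16; d at 16 (size 1, align 1) → ends 17; tail pad 7 to reach multiple of 8; total 24 bytes, alignment 8
m5 at 0 (size 8, align 8) → ends 8
m10 at 8 (size 24, align 8) → ends 32
m16 at 32 (size 1, align 1) → ends 33
m12 at 33 (size 1, align 1) → ends 34
m13 at 34 (size 1, align 1) → ends 35
pad 1 to align 4 for m11
m11 at 36 (size 4, align 4) → ends 40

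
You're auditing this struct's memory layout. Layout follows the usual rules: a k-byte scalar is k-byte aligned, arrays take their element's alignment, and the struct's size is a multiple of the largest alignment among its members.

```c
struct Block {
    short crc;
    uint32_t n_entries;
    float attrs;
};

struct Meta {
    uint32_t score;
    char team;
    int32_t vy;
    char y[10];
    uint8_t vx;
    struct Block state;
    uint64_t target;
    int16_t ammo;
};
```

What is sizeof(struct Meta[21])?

1176

Block: 0..2  crc  (2B, 2-aligned); 2..4  -- padding (2B); 4..8  n_entries  (4B, 4-aligned); 8..12  attrs  (4B, 4-aligned); sizeof = 12, alignof = 4
0..4  score  (4B, 4-aligned)
4..5  team  (1B, 1-aligned)
5..8  -- padding (3B)
8..12  vy  (4B, 4-aligned)
12..22  y  (10B, 1-aligned)
22..23  vx  (1B, 1-aligned)
23..24  -- padding (1B)
24..36  state  (12B, 4-aligned)
36..40  -- padding (4B)
40..48  target  (8B, 8-aligned)
48..50  ammo  (2B, 2-aligned)
50..56  -- tail padding (6B)
sizeof = 56, alignof = 8
array of 21: 21 × 56 = 1176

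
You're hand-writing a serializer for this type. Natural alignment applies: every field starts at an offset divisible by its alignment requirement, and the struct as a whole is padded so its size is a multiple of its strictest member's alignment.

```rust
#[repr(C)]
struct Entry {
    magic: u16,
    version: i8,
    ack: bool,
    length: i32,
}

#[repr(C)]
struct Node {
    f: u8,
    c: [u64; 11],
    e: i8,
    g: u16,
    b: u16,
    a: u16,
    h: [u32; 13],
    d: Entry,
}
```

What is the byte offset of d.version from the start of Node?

Entry: @0: magic [2B, align 2] → 2; @2: version [1B, align 1] → 3; @3: ack [1B, align 1] → 4; @4: length [4B, align 4] → 8; size 8, align 4
@0: f [1B, align 1] → 1
+7 pad (align 8)
@8: c [88B, align 8] → 96
@96: e [1B, align 1] → 97
+1 pad (align 2)
@98: g [2B, align 2] → 100
@100: b [2B, align 2] → 102
@102: a [2B, align 2] → 104
@104: h [52B, align 4] → 156
@156: d [8B, align 4] → 164
within Entry: version at 2
156 + 2 = 158

158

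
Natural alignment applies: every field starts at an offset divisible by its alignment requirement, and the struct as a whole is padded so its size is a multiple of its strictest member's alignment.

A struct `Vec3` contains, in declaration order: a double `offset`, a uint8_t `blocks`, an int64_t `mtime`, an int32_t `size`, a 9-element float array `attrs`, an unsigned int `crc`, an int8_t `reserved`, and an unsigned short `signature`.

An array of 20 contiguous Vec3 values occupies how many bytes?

1440

offset at 0 (size 8, align 8) → ends 8
blocks at 8 (size 1, align 1) → ends 9
pad 7 to align 8 for mtime
mtime at 16 (size 8, align 8) → ends 24
size at 24 (size 4, align 4) → ends 28
attrs at 28 (size 36, align 4) → ends 64
crc at 64 (size 4, align 4) → ends 68
reserved at 68 (size 1, align 1) → ends 69
pad 1 to align 2 for signature
signature at 70 (size 2, align 2) → ends 72
total 72 bytes, alignment 8
array of 20: 20 × 72 = 1440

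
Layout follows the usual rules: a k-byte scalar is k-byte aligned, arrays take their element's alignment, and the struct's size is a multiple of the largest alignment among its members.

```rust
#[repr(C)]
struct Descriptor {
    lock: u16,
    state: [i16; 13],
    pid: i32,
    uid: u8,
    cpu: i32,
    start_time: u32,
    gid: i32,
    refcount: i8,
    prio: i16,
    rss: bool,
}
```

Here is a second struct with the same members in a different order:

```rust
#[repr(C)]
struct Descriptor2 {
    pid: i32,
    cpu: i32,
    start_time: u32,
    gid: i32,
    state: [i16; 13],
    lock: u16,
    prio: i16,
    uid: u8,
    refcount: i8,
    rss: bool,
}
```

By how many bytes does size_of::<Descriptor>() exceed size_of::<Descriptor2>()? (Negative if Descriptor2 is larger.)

4

0..2  lock  (2B, 2-aligned)
2..28  state  (26B, 2-aligned)
28..32  pid  (4B, 4-aligned)
32..33  uid  (1B, 1-aligned)
33..36  -- padding (3B)
36..40  cpu  (4B, 4-aligned)
40..44  start_time  (4B, 4-aligned)
44..48  gid  (4B, 4-aligned)
48..49  refcount  (1B, 1-aligned)
49..50  -- padding (1B)
50..52  prio  (2B, 2-aligned)
52..53  rss  (1B, 1-aligned)
53..56  -- tail padding (3B)
sizeof = 56, alignof = 4
— Descriptor2 —
0..4  pid  (4B, 4-aligned)
4..8  cpu  (4B, 4-aligned)
8..12  start_time  (4B, 4-aligned)
12..16  gid  (4B, 4-aligned)
16..42  state  (26B, 2-aligned)
42..44  lock  (2B, 2-aligned)
44..46  prio  (2B, 2-aligned)
46..47  uid  (1B, 1-aligned)
47..48  refcount  (1B, 1-aligned)
48..49  rss  (1B, 1-aligned)
49..52  -- tail padding (3B)
sizeof = 52, alignof = 4
56 − 52 = 4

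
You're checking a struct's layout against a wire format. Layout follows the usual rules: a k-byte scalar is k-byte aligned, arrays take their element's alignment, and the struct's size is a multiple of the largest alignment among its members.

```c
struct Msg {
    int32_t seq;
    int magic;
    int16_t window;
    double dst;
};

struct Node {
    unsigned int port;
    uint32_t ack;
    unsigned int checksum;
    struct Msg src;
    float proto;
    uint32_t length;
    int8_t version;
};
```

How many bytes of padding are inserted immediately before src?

4

Msg: 0..4  seq  (4B, 4-aligned); 4..8  magic  (4B, 4-aligned); 8..10  window  (2B, 2-aligned); 10..16  -- padding (6B); 16..24  dst  (8B, 8-aligned); sizeof = 24, alignof = 8
0..4  port  (4B, 4-aligned)
4..8  ack  (4B, 4-aligned)
8..12  checksum  (4B, 4-aligned)
12..16  -- padding (4B)
16..40  src  (24B, 8-aligned)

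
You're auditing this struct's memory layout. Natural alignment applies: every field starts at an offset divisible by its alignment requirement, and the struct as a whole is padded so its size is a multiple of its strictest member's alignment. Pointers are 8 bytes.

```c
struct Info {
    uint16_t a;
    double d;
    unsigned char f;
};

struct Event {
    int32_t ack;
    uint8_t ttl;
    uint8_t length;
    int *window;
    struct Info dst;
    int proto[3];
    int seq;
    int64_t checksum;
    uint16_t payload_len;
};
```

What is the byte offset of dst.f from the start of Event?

Info: a at 0 (size 2, align 2) → ends 2; pad 6 to align 8 for d; d at 8 (size 8, align 8) → ends 16; f at 16 (size 1, align 1) → ends 17; tail pad 7 to reach multiple of 8; total 24 bytes, alignment 8
ack at 0 (size 4, align 4) → ends 4
ttl at 4 (size 1, align 1) → ends 5
length at 5 (size 1, align 1) → ends 6
pad 2 to align 8 for window
window at 8 (size 8, align 8) → ends 16
dst at 16 (size 24, align 8) → ends 40
within Info: f at 16
16 + 16 = 32

32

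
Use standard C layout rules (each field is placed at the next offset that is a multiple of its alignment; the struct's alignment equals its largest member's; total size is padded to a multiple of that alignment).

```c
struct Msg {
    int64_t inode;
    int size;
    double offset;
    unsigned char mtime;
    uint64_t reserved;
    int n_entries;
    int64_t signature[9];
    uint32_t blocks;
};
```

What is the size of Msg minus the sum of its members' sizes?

19

inode at 0 (size 8, align 8) → ends 8
size at 8 (size 4, align 4) → ends 12
pad 4 to align 8 for offset
offset at 16 (size 8, align 8) → ends 24
mtime at 24 (size 1, align 1) → ends 25
pad 7 to align 8 for reserved
reserved at 32 (size 8, align 8) → ends 40
n_entries at 40 (size 4, align 4) → ends 44
pad 4 to align 8 for signature
signature at 48 (size 72, align 8) → ends 120
blocks at 120 (size 4, align 4) → ends 124
tail pad 4 to reach multiple of 8
total 128 bytes, alignment 8
data bytes 109, size 128 → padding 19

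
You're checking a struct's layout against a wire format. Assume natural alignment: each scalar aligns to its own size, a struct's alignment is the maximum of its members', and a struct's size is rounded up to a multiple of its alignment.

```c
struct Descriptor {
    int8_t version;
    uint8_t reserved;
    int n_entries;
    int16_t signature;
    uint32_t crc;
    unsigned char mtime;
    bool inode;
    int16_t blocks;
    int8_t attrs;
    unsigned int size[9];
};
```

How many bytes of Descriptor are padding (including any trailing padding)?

version at 0 (size 1, align 1) → ends 1
reserved at 1 (size 1, align 1) → ends 2
pad 2 to align 4 for n_entries
n_entries at 4 (size 4, align 4) → ends 8
signature at 8 (size 2, align 2) → ends 10
pad 2 to align 4 for crc
crc at 12 (size 4, align 4) → ends 16
mtime at 16 (size 1, align 1) → ends 17
inode at 17 (size 1, align 1) → ends 18
blocks at 18 (size 2, align 2) → ends 20
attrs at 20 (size 1, align 1) → ends 21
pad 3 to align 4 for size
size at 24 (size 36, align 4) → ends 60
total 60 bytes, alignment 4
data bytes 53, size 60 → padding 7

7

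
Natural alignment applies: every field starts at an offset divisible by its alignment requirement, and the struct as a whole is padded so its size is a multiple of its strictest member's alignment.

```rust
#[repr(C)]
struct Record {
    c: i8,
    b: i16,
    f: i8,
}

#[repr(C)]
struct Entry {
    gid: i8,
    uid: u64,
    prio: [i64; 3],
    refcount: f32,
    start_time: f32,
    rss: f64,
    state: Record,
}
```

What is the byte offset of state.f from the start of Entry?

60

Record: 0..1  c  (1B, 1-aligned); 1..2  -- padding (1B); 2..4  b  (2B, 2-aligned); 4..5  f  (1B, 1-aligned); 5..6  -- tail padding (1B); sizeof = 6, alignof = 2
0..1  gid  (1B, 1-aligned)
1..8  -- padding (7B)
8..16  uid  (8B, 8-aligned)
16..40  prio  (24B, 8-aligned)
40..44  refcount  (4B, 4-aligned)
44..48  start_time  (4B, 4-aligned)
48..56  rss  (8B, 8-aligned)
56..62  state  (6B, 2-aligned)
within Record: f at 4
56 + 4 = 60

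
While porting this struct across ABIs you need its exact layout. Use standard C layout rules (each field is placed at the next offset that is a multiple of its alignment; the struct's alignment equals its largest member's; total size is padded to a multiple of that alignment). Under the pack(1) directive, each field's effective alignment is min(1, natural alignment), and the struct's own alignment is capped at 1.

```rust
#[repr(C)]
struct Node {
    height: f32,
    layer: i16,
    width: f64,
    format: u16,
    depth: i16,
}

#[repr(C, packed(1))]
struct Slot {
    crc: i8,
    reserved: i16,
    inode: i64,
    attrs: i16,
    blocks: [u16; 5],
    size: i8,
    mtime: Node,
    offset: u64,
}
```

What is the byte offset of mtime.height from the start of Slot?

24

Node: 0..4  height  (4B, 4-aligned); 4..6  layer  (2B, 2-aligned); 6..8  -- padding (2B); 8..16  width  (8B, 8-aligned); 16..18  format  (2B, 2-aligned); 18..20  depth  (2B, 2-aligned); 20..24  -- tail padding (4B); sizeof = 24, alignof = 8
0..1  crc  (1B, 1-aligned)
1..3  reserved  (2B, 1-aligned)
3..11  inode  (8B, 1-aligned)
11..13  attrs  (2B, 1-aligned)
13..23  blocks  (10B, 1-aligned)
23..24  size  (1B, 1-aligned)
24..48  mtime  (24B, 1-aligned)
within Node: height at 0
24 + 0 = 24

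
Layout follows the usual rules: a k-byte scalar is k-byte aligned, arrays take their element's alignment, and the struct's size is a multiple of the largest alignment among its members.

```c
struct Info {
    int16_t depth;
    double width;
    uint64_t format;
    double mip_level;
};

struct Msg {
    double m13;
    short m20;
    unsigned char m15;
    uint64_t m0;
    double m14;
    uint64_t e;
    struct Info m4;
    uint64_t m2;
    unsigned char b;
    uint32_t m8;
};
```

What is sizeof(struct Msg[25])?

Info: @0: depth [2B, align 2] → 2; +6 pad (align 8); @8: width [8B, align 8] → 16; @16: format [8B, align 8] → 24; @24: mip_level [8B, align 8] → 32; size 32, align 8
@0: m13 [8B, align 8] → 8
@8: m20 [2B, align 2] → 10
@10: m15 [1B, align 1] → 11
+5 pad (align 8)
@16: m0 [8B, align 8] → 24
@24: m14 [8B, align 8] → 32
@32: e [8B, align 8] → 40
@40: m4 [32B, align 8] → 72
@72: m2 [8B, align 8] → 80
@80: b [1B, align 1] → 81
+3 pad (align 4)
@84: m8 [4B, align 4] → 88
size 88, align 8
array of 25: 25 × 88 = 2200

2200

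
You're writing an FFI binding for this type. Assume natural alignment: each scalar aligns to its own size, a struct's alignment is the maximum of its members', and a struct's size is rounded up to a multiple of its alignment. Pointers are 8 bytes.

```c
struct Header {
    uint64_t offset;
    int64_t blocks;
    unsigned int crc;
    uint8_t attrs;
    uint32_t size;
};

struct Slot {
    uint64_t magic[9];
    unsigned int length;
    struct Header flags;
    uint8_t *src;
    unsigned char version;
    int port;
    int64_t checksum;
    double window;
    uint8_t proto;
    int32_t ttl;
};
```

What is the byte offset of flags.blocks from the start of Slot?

88

Header: 0..8  offset  (8B, 8-aligned); 8..16  blocks  (8B, 8-aligned); 16..20  crc  (4B, 4-aligned); 20..21  attrs  (1B, 1-aligned); 21..24  -- padding (3B); 24..28  size  (4B, 4-aligned); 28..32  -- tail padding (4B); sizeof = 32, alignof = 8
0..72  magic  (72B, 8-aligned)
72..76  length  (4B, 4-aligned)
76..80  -- padding (4B)
80..112  flags  (32B, 8-aligned)
within Header: blocks at 8
80 + 8 = 88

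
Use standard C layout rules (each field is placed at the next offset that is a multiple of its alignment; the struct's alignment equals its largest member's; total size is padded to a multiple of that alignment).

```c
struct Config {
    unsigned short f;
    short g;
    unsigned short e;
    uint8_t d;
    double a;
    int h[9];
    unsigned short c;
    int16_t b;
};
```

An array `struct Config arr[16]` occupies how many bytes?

0..2  f  (2B, 2-aligned)
2..4  g  (2B, 2-aligned)
4..6  e  (2B, 2-aligned)
6..7  d  (1B, 1-aligned)
7..8  -- padding (1B)
8..16  a  (8B, 8-aligned)
16..52  h  (36B, 4-aligned)
52..54  c  (2B, 2-aligned)
54..56  b  (2B, 2-aligned)
sizeof = 56, alignof = 8
array of 16: 16 × 56 = 896

896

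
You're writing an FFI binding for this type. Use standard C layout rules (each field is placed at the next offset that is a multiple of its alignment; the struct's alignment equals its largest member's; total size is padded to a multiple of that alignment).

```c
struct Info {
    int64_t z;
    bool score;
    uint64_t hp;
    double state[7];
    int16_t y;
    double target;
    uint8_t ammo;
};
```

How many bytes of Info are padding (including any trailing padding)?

@0: z [8B, align 8] → 8
@8: score [1B, align 1] → 9
+7 pad (align 8)
@16: hp [8B, align 8] → 24
@24: state [56B, align 8] → 80
@80: y [2B, align 2] → 82
+6 pad (align 8)
@88: target [8B, align 8] → 96
@96: ammo [1B, align 1] → 97
+7 tail pad (align 8)
size 104, align 8
data bytes 84, size 104 → padding 20

20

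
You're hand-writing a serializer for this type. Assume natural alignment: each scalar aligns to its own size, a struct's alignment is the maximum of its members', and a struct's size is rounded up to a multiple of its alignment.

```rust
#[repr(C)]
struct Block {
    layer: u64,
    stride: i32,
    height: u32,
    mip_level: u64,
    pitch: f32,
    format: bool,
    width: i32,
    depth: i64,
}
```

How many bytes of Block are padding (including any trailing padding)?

7

0..8  layer  (8B, 8-aligned)
8..12  stride  (4B, 4-aligned)
12..16  height  (4B, 4-aligned)
16..24  mip_level  (8B, 8-aligned)
24..28  pitch  (4B, 4-aligned)
28..29  format  (1B, 1-aligned)
29..32  -- padding (3B)
32..36  width  (4B, 4-aligned)
36..40  -- padding (4B)
40..48  depth  (8B, 8-aligned)
sizeof = 48, alignof = 8
data bytes 41, size 48 → padding 7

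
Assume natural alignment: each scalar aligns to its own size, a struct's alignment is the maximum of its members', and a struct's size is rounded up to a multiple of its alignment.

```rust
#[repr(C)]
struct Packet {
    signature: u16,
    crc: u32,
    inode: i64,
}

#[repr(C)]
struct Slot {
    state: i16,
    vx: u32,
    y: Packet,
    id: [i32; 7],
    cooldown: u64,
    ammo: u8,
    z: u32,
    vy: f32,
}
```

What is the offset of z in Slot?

Packet: @0: signature [2B, align 2] → 2; +2 pad (align 4); @4: crc [4B, align 4] → 8; @8: inode [8B, align 8] → 16; size 16, align 8
@0: state [2B, align 2] → 2
+2 pad (align 4)
@4: vx [4B, align 4] → 8
@8: y [16B, align 8] → 24
@24: id [28B, align 4] → 52
+4 pad (align 8)
@56: cooldown [8B, align 8] → 64
@64: ammo [1B, align 1] → 65
+3 pad (align 4)
@68: z [4B, align 4] → 72

68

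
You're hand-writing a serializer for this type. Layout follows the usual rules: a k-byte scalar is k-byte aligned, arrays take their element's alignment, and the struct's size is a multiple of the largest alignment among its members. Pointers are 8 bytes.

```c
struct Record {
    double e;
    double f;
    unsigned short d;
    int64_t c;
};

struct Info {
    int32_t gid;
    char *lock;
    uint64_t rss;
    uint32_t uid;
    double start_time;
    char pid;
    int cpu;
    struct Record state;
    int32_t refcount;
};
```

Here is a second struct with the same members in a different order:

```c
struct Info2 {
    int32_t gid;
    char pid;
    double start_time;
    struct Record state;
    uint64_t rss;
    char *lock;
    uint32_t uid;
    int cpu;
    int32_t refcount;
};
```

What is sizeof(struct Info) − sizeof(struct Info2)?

Record: e at 0 (size 8, align 8) → ends 8; f at 8 (size 8, align 8) → ends 16; d at 16 (size 2, align 2) → ends 18; pad 6 to align 8 for c; c at 24 (size 8, align 8) → ends 32; total 32 bytes, alignment 8
gid at 0 (size 4, align 4) → ends 4
pad 4 to align 8 for lock
lock at 8 (size 8, align 8) → ends 16
rss at 16 (size 8, align 8) → ends 24
uid at 24 (size 4, align 4) → ends 28
pad 4 to align 8 for start_time
start_time at 32 (size 8, align 8) → ends 40
pid at 40 (size 1, align 1) → ends 41
pad 3 to align 4 for cpu
cpu at 44 (size 4, align 4) → ends 48
state at 48 (size 32, align 8) → ends 80
refcount at 80 (size 4, align 4) → ends 84
tail pad 4 to reach multiple of 8
total 88 bytes, alignment 8
— Info2 —
gid at 0 (size 4, align 4) → ends 4
pid at 4 (size 1, align 1) → ends 5
pad 3 to align 8 for start_time
start_time at 8 (size 8, align 8) → ends 16
state at 16 (size 32, align 8) → ends 48
rss at 48 (size 8, align 8) → ends 56
lock at 56 (size 8, align 8) → ends 64
uid at 64 (size 4, align 4) → ends 68
cpu at 68 (size 4, align 4) → ends 72
refcount at 72 (size 4, align 4) → ends 76
tail pad 4 to reach multiple of 8
total 80 bytes, alignment 8
88 − 80 = 8

8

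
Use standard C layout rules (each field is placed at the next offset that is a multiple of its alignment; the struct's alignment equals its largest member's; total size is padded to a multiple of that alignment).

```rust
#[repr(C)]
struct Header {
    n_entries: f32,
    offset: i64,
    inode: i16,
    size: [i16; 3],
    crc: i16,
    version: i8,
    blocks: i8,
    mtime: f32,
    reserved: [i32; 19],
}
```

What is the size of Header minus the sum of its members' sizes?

@0: n_entries [4B, align 4] → 4
+4 pad (align 8)
@8: offset [8B, align 8] → 16
@16: inode [2B, align 2] → 18
@18: size [6B, align 2] → 24
@24: crc [2B, align 2] → 26
@26: version [1B, align 1] → 27
@27: blocks [1B, align 1] → 28
@28: mtime [4B, align 4] → 32
@32: reserved [76B, align 4] → 108
+4 tail pad (align 8)
size 112, align 8
data bytes 104, size 112 → padding 8

8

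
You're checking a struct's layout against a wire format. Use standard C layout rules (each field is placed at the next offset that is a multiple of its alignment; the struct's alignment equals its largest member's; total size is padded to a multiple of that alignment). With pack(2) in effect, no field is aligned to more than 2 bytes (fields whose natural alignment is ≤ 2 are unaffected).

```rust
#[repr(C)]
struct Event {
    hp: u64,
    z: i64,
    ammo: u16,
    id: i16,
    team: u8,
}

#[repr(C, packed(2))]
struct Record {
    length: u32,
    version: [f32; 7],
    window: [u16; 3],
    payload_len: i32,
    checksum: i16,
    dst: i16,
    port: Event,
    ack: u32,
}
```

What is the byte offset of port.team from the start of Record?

66

Event: hp at 0 (size 8, align 8) → ends 8; z at 8 (size 8, align 8) → ends 16; ammo at 16 (size 2, align 2) → ends 18; id at 18 (size 2, align 2) → ends 20; team at 20 (size 1, align 1) → ends 21; tail pad 3 to reach multiple of 8; total 24 bytes, alignment 8
length at 0 (size 4, align 2) → ends 4
version at 4 (size 28, align 2) → ends 32
window at 32 (size 6, align 2) → ends 38
payload_len at 38 (size 4, align 2) → ends 42
checksum at 42 (size 2, align 2) → ends 44
dst at 44 (size 2, align 2) → ends 46
port at 46 (size 24, align 2) → ends 70
within Event: team at 20
46 + 20 = 66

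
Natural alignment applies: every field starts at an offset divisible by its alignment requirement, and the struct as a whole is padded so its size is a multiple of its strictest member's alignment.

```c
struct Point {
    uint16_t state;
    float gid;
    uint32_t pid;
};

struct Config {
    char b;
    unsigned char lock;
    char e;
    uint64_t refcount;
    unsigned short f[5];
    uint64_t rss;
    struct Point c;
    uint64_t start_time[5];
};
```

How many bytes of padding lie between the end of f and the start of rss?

6

Point: state at 0 (size 2, align 2) → ends 2; pad 2 to align 4 for gid; gid at 4 (size 4, align 4) → ends 8; pid at 8 (size 4, align 4) → ends 12; total 12 bytes, alignment 4
b at 0 (size 1, align 1) → ends 1
lock at 1 (size 1, align 1) → ends 2
e at 2 (size 1, align 1) → ends 3
pad 5 to align 8 for refcount
refcount at 8 (size 8, align 8) → ends 16
f at 16 (size 10, align 2) → ends 26
pad 6 to align 8 for rss
rss at 32 (size 8, align 8) → ends 40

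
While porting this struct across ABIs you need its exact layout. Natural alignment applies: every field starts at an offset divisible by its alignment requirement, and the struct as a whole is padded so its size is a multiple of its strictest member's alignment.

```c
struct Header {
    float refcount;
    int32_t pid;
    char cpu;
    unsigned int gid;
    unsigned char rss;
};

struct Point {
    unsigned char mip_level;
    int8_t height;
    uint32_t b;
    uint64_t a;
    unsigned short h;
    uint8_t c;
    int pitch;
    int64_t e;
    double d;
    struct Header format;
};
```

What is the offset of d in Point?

32

Header: 0..4  refcount  (4B, 4-aligned); 4..8  pid  (4B, 4-aligned); 8..9  cpu  (1B, 1-aligned); 9..12  -- padding (3B); 12..16  gid  (4B, 4-aligned); 16..17  rss  (1B, 1-aligned); 17..20  -- tail padding (3B); sizeof = 20, alignof = 4
0..1  mip_level  (1B, 1-aligned)
1..2  height  (1B, 1-aligned)
2..4  -- padding (2B)
4..8  b  (4B, 4-aligned)
8..16  a  (8B, 8-aligned)
16..18  h  (2B, 2-aligned)
18..19  c  (1B, 1-aligned)
19..20  -- padding (1B)
20..24  pitch  (4B, 4-aligned)
24..32  e  (8B, 8-aligned)
32..40  d  (8B, 8-aligned)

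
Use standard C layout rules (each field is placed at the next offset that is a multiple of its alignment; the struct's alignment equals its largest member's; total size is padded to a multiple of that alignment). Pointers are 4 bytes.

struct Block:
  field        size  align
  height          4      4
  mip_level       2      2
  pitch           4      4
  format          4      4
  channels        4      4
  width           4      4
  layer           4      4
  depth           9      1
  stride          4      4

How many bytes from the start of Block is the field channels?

height at 0 (size 4, align 4) → ends 4
mip_level at 4 (size 2, align 2) → ends 6
pad 2 to align 4 for pitch
pitch at 8 (size 4, align 4) → ends 12
format at 12 (size 4, align 4) → ends 16
channels at 16 (size 4, align 4) → ends 20

16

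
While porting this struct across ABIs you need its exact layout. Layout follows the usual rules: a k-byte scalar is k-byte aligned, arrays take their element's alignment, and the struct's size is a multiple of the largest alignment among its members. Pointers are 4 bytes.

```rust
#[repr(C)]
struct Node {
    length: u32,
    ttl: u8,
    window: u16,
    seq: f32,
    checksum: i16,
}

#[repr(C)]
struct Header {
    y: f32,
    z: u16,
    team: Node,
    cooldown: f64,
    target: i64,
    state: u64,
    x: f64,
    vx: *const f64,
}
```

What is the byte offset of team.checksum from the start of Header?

20

Node: 0..4  length  (4B, 4-aligned); 4..5  ttl  (1B, 1-aligned); 5..6  -- padding (1B); 6..8  window  (2B, 2-aligned); 8..12  seq  (4B, 4-aligned); 12..14  checksum  (2B, 2-aligned); 14..16  -- tail padding (2B); sizeof = 16, alignof = 4
0..4  y  (4B, 4-aligned)
4..6  z  (2B, 2-aligned)
6..8  -- padding (2B)
8..24  team  (16B, 4-aligned)
within Node: checksum at 12
8 + 12 = 20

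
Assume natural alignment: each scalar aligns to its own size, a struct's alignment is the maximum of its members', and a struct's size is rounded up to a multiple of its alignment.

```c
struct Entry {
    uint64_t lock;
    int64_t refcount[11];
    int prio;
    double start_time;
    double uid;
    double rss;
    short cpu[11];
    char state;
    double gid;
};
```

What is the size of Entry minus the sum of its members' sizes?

@0: lock [8B, align 8] → 8
@8: refcount [88B, align 8] → 96
@96: prio [4B, align 4] → 100
+4 pad (align 8)
@104: start_time [8B, align 8] → 112
@112: uid [8B, align 8] → 120
@120: rss [8B, align 8] → 128
@128: cpu [22B, align 2] → 150
@150: state [1B, align 1] → 151
+1 pad (align 8)
@152: gid [8B, align 8] → 160
size 160, align 8
data bytes 155, size 160 → padding 5

5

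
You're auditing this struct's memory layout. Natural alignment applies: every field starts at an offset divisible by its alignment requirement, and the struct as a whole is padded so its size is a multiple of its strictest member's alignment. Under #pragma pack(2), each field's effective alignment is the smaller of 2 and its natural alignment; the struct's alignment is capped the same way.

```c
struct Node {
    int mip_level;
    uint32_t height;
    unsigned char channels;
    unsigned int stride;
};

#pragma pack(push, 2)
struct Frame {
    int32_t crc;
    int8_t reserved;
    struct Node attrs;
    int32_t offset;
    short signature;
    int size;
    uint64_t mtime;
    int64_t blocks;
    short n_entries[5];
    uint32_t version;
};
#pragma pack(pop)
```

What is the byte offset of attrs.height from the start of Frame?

Node: 0..4  mip_level  (4B, 4-aligned); 4..8  height  (4B, 4-aligned); 8..9  channels  (1B, 1-aligned); 9..12  -- padding (3B); 12..16  stride  (4B, 4-aligned); sizeof = 16, alignof = 4
0..4  crc  (4B, 2-aligned)
4..5  reserved  (1B, 1-aligned)
5..6  -- padding (1B)
6..22  attrs  (16B, 2-aligned)
within Node: height at 4
6 + 4 = 10

10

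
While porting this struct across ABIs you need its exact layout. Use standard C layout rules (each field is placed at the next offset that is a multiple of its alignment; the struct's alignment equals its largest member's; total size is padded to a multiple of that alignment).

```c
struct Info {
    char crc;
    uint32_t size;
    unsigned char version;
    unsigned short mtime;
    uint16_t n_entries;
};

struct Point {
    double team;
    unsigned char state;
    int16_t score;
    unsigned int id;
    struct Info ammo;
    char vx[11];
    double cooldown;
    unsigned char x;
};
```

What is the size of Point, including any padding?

Info: crc at 0 (size 1, align 1) → ends 1; pad 3 to align 4 for size; size at 4 (size 4, align 4) → ends 8; version at 8 (size 1, align 1) → ends 9; pad 1 to align 2 for mtime; mtime at 10 (size 2, align 2) → ends 12; n_entries at 12 (size 2, align 2) → ends 14; tail pad 2 to reach multiple of 4; total 16 bytes, alignment 4
team at 0 (size 8, align 8) → ends 8
state at 8 (size 1, align 1) → ends 9
pad 1 to align 2 for score
score at 10 (size 2, align 2) → ends 12
id at 12 (size 4, align 4) → ends 16
ammo at 16 (size 16, align 4) → ends 32
vx at 32 (size 11, align 1) → ends 43
pad 5 to align 8 for cooldown
cooldown at 48 (size 8, align 8) → ends 56
x at 56 (size 1, align 1) → ends 57
tail pad 7 to reach multiple of 8
total 64 bytes, alignment 8

64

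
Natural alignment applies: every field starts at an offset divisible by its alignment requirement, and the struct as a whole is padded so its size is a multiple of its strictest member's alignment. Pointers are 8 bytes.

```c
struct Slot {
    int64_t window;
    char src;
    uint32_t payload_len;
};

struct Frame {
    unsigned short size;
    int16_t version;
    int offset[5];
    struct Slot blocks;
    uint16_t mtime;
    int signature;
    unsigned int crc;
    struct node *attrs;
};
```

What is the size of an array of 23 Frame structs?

1472

Slot: @0: window [8B, align 8] → 8; @8: src [1B, align 1] → 9; +3 pad (align 4); @12: payload_len [4B, align 4] → 16; size 16, align 8
@0: size [2B, align 2] → 2
@2: version [2B, align 2] → 4
@4: offset [20B, align 4] → 24
@24: blocks [16B, align 8] → 40
@40: mtime [2B, align 2] → 42
+2 pad (align 4)
@44: signature [4B, align 4] → 48
@48: crc [4B, align 4] → 52
+4 pad (align 8)
@56: attrs [8B, align 8] → 64
size 64, align 8
array of 23: 23 × 64 = 1472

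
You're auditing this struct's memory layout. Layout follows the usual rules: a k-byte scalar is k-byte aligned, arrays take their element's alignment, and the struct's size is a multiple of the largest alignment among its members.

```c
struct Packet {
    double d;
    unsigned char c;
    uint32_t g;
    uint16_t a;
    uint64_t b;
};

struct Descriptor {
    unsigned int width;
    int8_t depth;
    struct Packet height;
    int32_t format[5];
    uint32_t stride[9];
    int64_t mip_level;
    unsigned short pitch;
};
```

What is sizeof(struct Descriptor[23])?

Packet: d at 0 (size 8, align 8) → ends 8; c at 8 (size 1, align 1) → ends 9; pad 3 to align 4 for g; g at 12 (size 4, align 4) → ends 16; a at 16 (size 2, align 2) → ends 18; pad 6 to align 8 for b; b at 24 (size 8, align 8) → ends 32; total 32 bytes, alignment 8
width at 0 (size 4, align 4) → ends 4
depth at 4 (size 1, align 1) → ends 5
pad 3 to align 8 for height
height at 8 (size 32, align 8) → ends 40
format at 40 (size 20, align 4) → ends 60
stride at 60 (size 36, align 4) → ends 96
mip_level at 96 (size 8, align 8) → ends 104
pitch at 104 (size 2, align 2) → ends 106
tail pad 6 to reach multiple of 8
total 112 bytes, alignment 8
array of 23: 23 × 112 = 2576

2576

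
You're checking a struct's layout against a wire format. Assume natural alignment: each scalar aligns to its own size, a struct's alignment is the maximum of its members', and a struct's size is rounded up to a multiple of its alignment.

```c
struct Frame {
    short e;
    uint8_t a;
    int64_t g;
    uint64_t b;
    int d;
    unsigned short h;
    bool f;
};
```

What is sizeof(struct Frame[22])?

e at 0 (size 2, align 2) → ends 2
a at 2 (size 1, align 1) → ends 3
pad 5 to align 8 for g
g at 8 (size 8, align 8) → ends 16
b at 16 (size 8, align 8) → ends 24
d at 24 (size 4, align 4) → ends 28
h at 28 (size 2, align 2) → ends 30
f at 30 (size 1, align 1) → ends 31
tail pad 1 to reach multiple of 8
total 32 bytes, alignment 8
array of 22: 22 × 32 = 704

704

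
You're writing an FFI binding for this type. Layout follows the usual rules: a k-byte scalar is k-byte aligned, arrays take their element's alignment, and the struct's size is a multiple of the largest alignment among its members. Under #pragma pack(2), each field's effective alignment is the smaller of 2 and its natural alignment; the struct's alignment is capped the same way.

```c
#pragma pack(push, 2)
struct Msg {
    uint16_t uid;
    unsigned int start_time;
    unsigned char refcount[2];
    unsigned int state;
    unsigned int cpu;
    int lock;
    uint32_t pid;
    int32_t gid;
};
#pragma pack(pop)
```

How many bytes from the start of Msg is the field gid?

@0: uid [2B, align 2] → 2
@2: start_time [4B, align 2] → 6
@6: refcount [2B, align 1] → 8
@8: state [4B, align 2] → 12
@12: cpu [4B, align 2] → 16
@16: lock [4B, align 2] → 20
@20: pid [4B, align 2] → 24
@24: gid [4B, align 2] → 28

24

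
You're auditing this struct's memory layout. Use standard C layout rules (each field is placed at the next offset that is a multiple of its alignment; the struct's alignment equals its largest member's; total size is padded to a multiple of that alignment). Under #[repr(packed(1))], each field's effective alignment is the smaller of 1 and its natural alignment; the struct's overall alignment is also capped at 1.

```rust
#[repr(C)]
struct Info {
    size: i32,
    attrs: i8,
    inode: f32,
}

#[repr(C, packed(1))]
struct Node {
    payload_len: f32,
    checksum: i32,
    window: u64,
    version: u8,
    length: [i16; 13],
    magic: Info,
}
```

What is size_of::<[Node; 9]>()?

Info: 0..4  size  (4B, 4-aligned); 4..5  attrs  (1B, 1-aligned); 5..8  -- padding (3B); 8..12  inode  (4B, 4-aligned); sizeof = 12, alignof = 4
0..4  payload_len  (4B, 1-aligned)
4..8  checksum  (4B, 1-aligned)
8..16  window  (8B, 1-aligned)
16..17  version  (1B, 1-aligned)
17..43  length  (26B, 1-aligned)
43..55  magic  (12B, 1-aligned)
sizeof = 55, alignof = 1
array of 9: 9 × 55 = 495

495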